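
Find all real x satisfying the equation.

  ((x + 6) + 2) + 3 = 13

Step 1. [((x + 6) + 2) + 3 = 13] the outer +3 inverts by subtracting 3. So sub: (x + 6) + 2 = 10.
Step 2. [(x + 6) + 2 = 10] +2 is outermost — subtract 2 both sides. So sub: x + 6 = 8.
Step 3. [x + 6 = 8] subtract 6: x sits inside (… + 6) ⇒ sub: x = 2.

Answer: x ∈ {2}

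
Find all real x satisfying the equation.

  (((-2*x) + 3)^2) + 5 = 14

Step 1. [(((-2*x) + 3)^2) + 5 = 14] 5 comes off first (subtract 5), so sub: ((-2*x) + 3)^2 = 9.
Step 2. [((-2*x) + 3)^2 = 9] √ both sides: 9 ≥ 0 gives two branches, so sqrt: (-2*x) + 3 = 3 or -3.
Step 3. [(-2*x) + 3 = 3 or -3] +3 is outermost — subtract 3 both sides. So sub: -2*x = 0 or -6.
Step 4. [-2*x = 0 or -6] LHS = -2·(…); ÷-2 both sides. So div: x = 0 or 3.

Answer: x ∈ {0, 3}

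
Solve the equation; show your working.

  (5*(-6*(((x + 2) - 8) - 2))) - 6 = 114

Step 1. [(5*(-6*(((x + 2) - 8) - 2))) - 6 = 114] the outer -6 inverts by adding 6 ⇒ sub: 5*(-6*(((x + 2) - 8) - 2)) = 120.
Step 2. [5*(-6*(((x + 2) - 8) - 2)) = 120] leading coefficient 5: divide by 5, so div: -6*(((x + 2) - 8) - 2) = 24.
Step 3. [-6*(((x + 2) - 8) - 2) = 24] -6 out front; divide by -6, so div: ((x + 2) - 8) - 2 = -4.
Step 4. [((x + 2) - 8) - 2 = -4] -2 is outermost — add 2 both sides ⇒ sub: (x + 2) - 8 = -2.
Step 5. [(x + 2) - 8 = -2] add 8: x sits inside (… - 8) ⇒ sub: x + 2 = 6.
Step 6. [x + 2 = 6] 2 comes off first (subtract 2), so sub: x = 4.

Answer: x ∈ {4}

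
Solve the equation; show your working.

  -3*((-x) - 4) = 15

Step 1. [-3*((-x) - 4) = 15] leading coefficient -3: divide by -3 ⇒ div: (-x) - 4 = -5.
Step 2. [(-x) - 4 = -5] -4 is outermost — add 4 both sides ⇒ sub: -x = -1.
Step 3. [-x = -1] flip signs both sides, so neg: x = 1.

Answer: x ∈ {1}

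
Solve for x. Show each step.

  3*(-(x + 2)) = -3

Step 1. [3*(-(x + 2)) = -3] LHS = 3·(…); ÷3 both sides. So div: -(x + 2) = -1.
Step 2. [-(x + 2) = -1] flip signs both sides. So neg: x + 2 = 1.
Step 3. [x + 2 = 1] +2 is outermost — subtract 2 both sides. So sub: x = -1.

Answer: x ∈ {-1}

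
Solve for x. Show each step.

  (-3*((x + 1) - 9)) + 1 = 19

Step 1. [(-3*((x + 1) - 9)) + 1 = 19] subtract 1: x sits inside (… + 1) ⇒ sub: -3*((x + 1) - 9) = 18.
Step 2. [-3*((x + 1) - 9) = 18] -3 out front; divide by -3. So div: (x + 1) - 9 = -6.
Step 3. [(x + 1) - 9 = -6] the outer -9 inverts by adding 9. So sub: x + 1 = 3.
Step 4. [x + 1 = 3] peel the +1: subtract 1 from each side ⇒ sub: x = 2.

Answer: x ∈ {2}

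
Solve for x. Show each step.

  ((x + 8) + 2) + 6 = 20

Step 1. [((x + 8) + 2) + 6 = 20] peel the +6: subtract 6 from each side ⇒ sub: (x + 8) + 2 = 14.
Step 2. [(x + 8) + 2 = 14] +2 is outermost — subtract 2 both sides ⇒ sub: x + 8 = 12.
Step 3. [x + 8 = 12] 8 comes off first (subtract 8), so sub: x = 4.

Answer: x ∈ {4}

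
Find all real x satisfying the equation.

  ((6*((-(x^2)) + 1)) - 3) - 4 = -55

Step 1. [((6*((-(x^2)) + 1)) - 3) - 4 = -55] 4 comes off first (add 4), so sub: (6*((-(x^2)) + 1)) - 3 = -51.
Step 2. [(6*((-(x^2)) + 1)) - 3 = -51] add 3: x sits inside (… - 3). So sub: 6*((-(x^2)) + 1) = -48.
Step 3. [6*((-(x^2)) + 1) = -48] 6·(inner) — divide through by 6. So div: (-(x^2)) + 1 = -8.
Step 4. [(-(x^2)) + 1 = -8] subtract 1: x sits inside (… + 1), so sub: -(x^2) = -9.
Step 5. [-(x^2) = -9] flip signs both sides. So neg: x^2 = 9.
Step 6. [x^2 = 9] LHS squared, RHS 9 ≥ 0: apply √ (±) ⇒ sqrt: x = 3 or -3.

Answer: x ∈ {-3, 3}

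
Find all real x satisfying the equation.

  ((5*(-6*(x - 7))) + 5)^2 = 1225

Step 1. [((5*(-6*(x - 7))) + 5)^2 = 1225] √ both sides: 1225 ≥ 0 gives two branches, so sqrt: (5*(-6*(x - 7))) + 5 = 35 or -35.
Step 2. [(5*(-6*(x - 7))) + 5 = 35 or -35] 5 | LHS and 5 | 35 or -35: pull 5 out ⇒ factor: (-6*(x - 7)) + 1 = 7 or -7.
Step 3. [(-6*(x - 7)) + 1 = 7 or -7] the outer +1 inverts by subtracting 1. So sub: -6*(x - 7) = 6 or -8.
Step 4. [-6*(x - 7) = 6 or -8] leading coefficient -6: divide by -6, so div: x - 7 = -1 or 4/3.
Step 5. [x - 7 = -1 or 4/3] add 7: x sits inside (… - 7). So sub: x = 6 or 25/3.

Answer: x ∈ {6, 25/3}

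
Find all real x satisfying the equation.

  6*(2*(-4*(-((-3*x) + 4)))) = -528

Step 1. [6*(2*(-4*(-((-3*x) + 4)))) = -528] LHS = 6·(…); ÷6 both sides ⇒ div: 2*(-4*(-((-3*x) + 4))) = -88.
Step 2. [2*(-4*(-((-3*x) + 4))) = -88] 2·(inner) — divide through by 2. So div: -4*(-((-3*x) + 4)) = -44.
Step 3. [-4*(-((-3*x) + 4)) = -44] -4 out front; divide by -4. So div: -((-3*x) + 4) = 11.
Step 4. [-((-3*x) + 4) = 11] LHS negated; negate both sides, so neg: (-3*x) + 4 = -11.
Step 5. [(-3*x) + 4 = -11] subtract 4: x sits inside (… + 4), so sub: -3*x = -15.
Step 6. [-3*x = -15] -3 out front; divide by -3, so div: x = 5.

Answer: x ∈ {5}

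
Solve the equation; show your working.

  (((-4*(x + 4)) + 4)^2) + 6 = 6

Step 1. [(((-4*(x + 4)) + 4)^2) + 6 = 6] the outer +6 inverts by subtracting 6, so sub: ((-4*(x + 4)) + 4)^2 = 0.
Step 2. [((-4*(x + 4)) + 4)^2 = 0] LHS squared, RHS 0 ≥ 0: apply √ (±). So sqrt: (-4*(x + 4)) + 4 = 0.
Step 3. [(-4*(x + 4)) + 4 = 0] -4 divides every term; factor it out. So factor: (x + 4) - 1 = 0.
Step 4. [(x + 4) - 1 = 0] the outer -1 inverts by adding 1, so sub: x + 4 = 1.
Step 5. [x + 4 = 1] subtract 4: x sits inside (… + 4). So sub: x = -3.

Answer: x ∈ {-3}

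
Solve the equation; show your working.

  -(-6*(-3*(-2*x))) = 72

Step 1. [-(-6*(-3*(-2*x))) = 72] flip signs both sides. So neg: -6*(-3*(-2*x)) = -72.
Step 2. [-6*(-3*(-2*x)) = -72] -6 out front; divide by -6 ⇒ div: -3*(-2*x) = 12.
Step 3. [-3*(-2*x) = 12] -3·(inner) — divide through by -3. So div: -2*x = -4.
Step 4. [-2*x = -4] leading coefficient -2: divide by -2, so div: x = 2.

Answer: x ∈ {2}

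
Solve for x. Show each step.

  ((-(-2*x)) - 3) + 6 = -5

Step 1. [((-(-2*x)) - 3) + 6 = -5] peel the +6: subtract 6 from each side, so sub: (-(-2*x)) - 3 = -11.
Step 2. [(-(-2*x)) - 3 = -11] the outer -3 inverts by adding 3, so sub: -(-2*x) = -8.
Step 3. [-(-2*x) = -8] flip signs both sides, so neg: -2*x = 8.
Step 4. [-2*x = 8] -2 out front; divide by -2, so div: x = -4.

Answer: x ∈ {-4}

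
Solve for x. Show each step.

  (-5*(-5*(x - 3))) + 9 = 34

Step 1. [(-5*(-5*(x - 3))) + 9 = 34] +9 is outermost — subtract 9 both sides ⇒ sub: -5*(-5*(x - 3)) = 25.
Step 2. [-5*(-5*(x - 3)) = 25] -5 out front; divide by -5 ⇒ div: -5*(x - 3) = -5.
Step 3. [-5*(x - 3) = -5] divide by the outer -5 ⇒ div: x - 3 = 1.
Step 4. [x - 3 = 1] 3 comes off first (add 3), so sub: x = 4.

Answer: x ∈ {4}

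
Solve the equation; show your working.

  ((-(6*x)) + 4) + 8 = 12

Step 1. [((-(6*x)) + 4) + 8 = 12] +8 is outermost — subtract 8 both sides, so sub: (-(6*x)) + 4 = 4.
Step 2. [(-(6*x)) + 4 = 4] peel the +4: subtract 4 from each side ⇒ sub: -(6*x) = 0.
Step 3. [-(6*x) = 0] flip signs both sides, so neg: 6*x = 0.
Step 4. [6*x = 0] divide by the outer 6 ⇒ div: x = 0.

Answer: x ∈ {0}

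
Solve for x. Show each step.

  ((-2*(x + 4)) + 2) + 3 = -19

Step 1. [((-2*(x + 4)) + 2) + 3 = -19] the outer +3 inverts by subtracting 3 ⇒ sub: (-2*(x + 4)) + 2 = -22.
Step 2. [(-2*(x + 4)) + 2 = -22] -2 | LHS and -2 | -22: pull -2 out. So factor: (x + 4) - 1 = 11.
Step 3. [(x + 4) - 1 = 11] the outer -1 inverts by adding 1, so sub: x + 4 = 12.
Step 4. [x + 4 = 12] +4 is outermost — subtract 4 both sides ⇒ sub: x = 8.

Answer: x ∈ {8}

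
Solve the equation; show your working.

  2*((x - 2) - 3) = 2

Step 1. [2*((x - 2) - 3) = 2] divide by the outer 2. So div: (x - 2) - 3 = 1.
Step 2. [(x - 2) - 3 = 1] peel the -3: add 3 from each side ⇒ sub: x - 2 = 4.
Step 3. [x - 2 = 4] -2 is outermost — add 2 both sides, so sub: x = 6.

Answer: x ∈ {6}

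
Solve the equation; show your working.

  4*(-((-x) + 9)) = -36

Step 1. [4*(-((-x) + 9)) = -36] 4 out front; divide by 4. So div: -((-x) + 9) = -9.
Step 2. [-((-x) + 9) = -9] LHS negated; negate both sides. So neg: (-x) + 9 = 9.
Step 3. [(-x) + 9 = 9] the outer +9 inverts by subtracting 9, so sub: -x = 0.
Step 4. [-x = 0] leading − — multiply by −1, so neg: x = 0.

Answer: x ∈ {0}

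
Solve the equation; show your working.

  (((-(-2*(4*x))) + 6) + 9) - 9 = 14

Step 1. [(((-(-2*(4*x))) + 6) + 9) - 9 = 14] peel the -9: add 9 from each side ⇒ sub: ((-(-2*(4*x))) + 6) + 9 = 23.
Step 2. [((-(-2*(4*x))) + 6) + 9 = 23] subtract 9: x sits inside (… + 9). So sub: (-(-2*(4*x))) + 6 = 14.
Step 3. [(-(-2*(4*x))) + 6 = 14] subtract 6: x sits inside (… + 6), so sub: -(-2*(4*x)) = 8.
Step 4. [-(-2*(4*x)) = 8] LHS negated; negate both sides, so neg: -2*(4*x) = -8.
Step 5. [-2*(4*x) = -8] divide by the outer -2 ⇒ div: 4*x = 4.
Step 6. [4*x = 4] divide by the outer 4 ⇒ div: x = 1.

Answer: x ∈ {1}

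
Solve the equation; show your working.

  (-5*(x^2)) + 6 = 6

Step 1. [(-5*(x^2)) + 6 = 6] the outer +6 inverts by subtracting 6, so sub: -5*(x^2) = 0.
Step 2. [-5*(x^2) = 0] LHS = -5·(…); ÷-5 both sides, so div: x^2 = 0.
Step 3. [x^2 = 0] LHS squared, RHS 0 ≥ 0: apply √ (±), so sqrt: x = 0.

Answer: x ∈ {0}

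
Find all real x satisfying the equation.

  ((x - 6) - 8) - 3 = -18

Step 1. [((x - 6) - 8) - 3 = -18] -3 is outermost — add 3 both sides. So sub: (x - 6) - 8 = -15.
Step 2. [(x - 6) - 8 = -15] add 8: x sits inside (… - 8), so sub: x - 6 = -7.
Step 3. [x - 6 = -7] peel the -6: add 6 from each side. So sub: x = -1.

Answer: x ∈ {-1}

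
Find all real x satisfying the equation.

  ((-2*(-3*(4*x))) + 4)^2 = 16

Step 1. [((-2*(-3*(4*x))) + 4)^2 = 16] √ both sides: 16 ≥ 0 gives two branches, so sqrt: (-2*(-3*(4*x))) + 4 = 4 or -4.
Step 2. [(-2*(-3*(4*x))) + 4 = 4 or -4] subtract 4: x sits inside (… + 4) ⇒ sub: -2*(-3*(4*x)) = 0 or -8.
Step 3. [-2*(-3*(4*x)) = 0 or -8] -2·(inner) — divide through by -2, so div: -3*(4*x) = 0 or 4.
Step 4. [-3*(4*x) = 0 or 4] divide by the outer -3, so div: 4*x = 0 or -4/3.
Step 5. [4*x = 0 or -4/3] leading coefficient 4: divide by 4 ⇒ div: x = 0 or -1/3.

Answer: x ∈ {-1/3, 0}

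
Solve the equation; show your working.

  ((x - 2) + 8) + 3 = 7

Step 1. [((x - 2) + 8) + 3 = 7] peel the +3: subtract 3 from each side ⇒ sub: (x - 2) + 8 = 4.
Step 2. [(x - 2) + 8 = 4] 8 comes off first (subtract 8), so sub: x - 2 = -4.
Step 3. [x - 2 = -4] -2 is outermost — add 2 both sides. So sub: x = -2.

Answer: x ∈ {-2}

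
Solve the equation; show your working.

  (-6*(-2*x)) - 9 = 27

Step 1. [(-6*(-2*x)) - 9 = 27] 9 comes off first (add 9), so sub: -6*(-2*x) = 36.
Step 2. [-6*(-2*x) = 36] leading coefficient -6: divide by -6. So div: -2*x = -6.
Step 3. [-2*x = -6] -2 out front; divide by -2 ⇒ div: x = 3.

Answer: x ∈ {3}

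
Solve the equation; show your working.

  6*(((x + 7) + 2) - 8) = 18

Step 1. [6*(((x + 7) + 2) - 8) = 18] LHS = 6·(…); ÷6 both sides ⇒ div: ((x + 7) + 2) - 8 = 3.
Step 2. [((x + 7) + 2) - 8 = 3] -8 is outermost — add 8 both sides. So sub: (x + 7) + 2 = 11.
Step 3. [(x + 7) + 2 = 11] +2 is outermost — subtract 2 both sides ⇒ sub: x + 7 = 9.
Step 4. [x + 7 = 9] +7 is outermost — subtract 7 both sides ⇒ sub: x = 2.

Answer: x ∈ {2}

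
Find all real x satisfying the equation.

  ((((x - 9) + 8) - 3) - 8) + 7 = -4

Step 1. [((((x - 9) + 8) - 3) - 8) + 7 = -4] 7 comes off first (subtract 7), so sub: (((x - 9) + 8) - 3) - 8 = -11.
Step 2. [(((x - 9) + 8) - 3) - 8 = -11] -8 is outermost — add 8 both sides, so sub: ((x - 9) + 8) - 3 = -3.
Step 3. [((x - 9) + 8) - 3 = -3] add 3: x sits inside (… - 3) ⇒ sub: (x - 9) + 8 = 0.
Step 4. [(x - 9) + 8 = 0] the outer +8 inverts by subtracting 8, so sub: x - 9 = -8.
Step 5. [x - 9 = -8] the outer -9 inverts by adding 9. So sub: x = 1.

Answer: x ∈ {1}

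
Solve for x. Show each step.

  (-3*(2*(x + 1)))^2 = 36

Step 1. [(-3*(2*(x + 1)))^2 = 36] √ both sides: 36 ≥ 0 gives two branches. So sqrt: -3*(2*(x + 1)) = 6 or -6.
Step 2. [-3*(2*(x + 1)) = 6 or -6] -3·(inner) — divide through by -3. So div: 2*(x + 1) = -2 or 2.
Step 3. [2*(x + 1) = -2 or 2] 2·(inner) — divide through by 2 ⇒ div: x + 1 = -1 or 1.
Step 4. [x + 1 = -1 or 1] +1 is outermost — subtract 1 both sides. So sub: x = -2 or 0.

Answer: x ∈ {-2, 0}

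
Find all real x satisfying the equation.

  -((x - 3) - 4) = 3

Step 1. [-((x - 3) - 4) = 3] flip signs both sides. So neg: (x - 3) - 4 = -3.
Step 2. [(x - 3) - 4 = -3] peel the -4: add 4 from each side ⇒ sub: x - 3 = 1.
Step 3. [x - 3 = 1] 3 comes off first (add 3). So sub: x = 4.

Answer: x ∈ {4}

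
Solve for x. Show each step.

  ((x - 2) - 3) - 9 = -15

Step 1. [((x - 2) - 3) - 9 = -15] add 9: x sits inside (… - 9). So sub: (x - 2) - 3 = -6.
Step 2. [(x - 2) - 3 = -6] the outer -3 inverts by adding 3 ⇒ sub: x - 2 = -3.
Step 3. [x - 2 = -3] the outer -2 inverts by adding 2 ⇒ sub: x = -1.

Answer: x ∈ {-1}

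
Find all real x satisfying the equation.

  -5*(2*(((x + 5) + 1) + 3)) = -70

Step 1. [-5*(2*(((x + 5) + 1) + 3)) = -70] divide by the outer -5 ⇒ div: 2*(((x + 5) + 1) + 3) = 14.
Step 2. [2*(((x + 5) + 1) + 3) = 14] LHS = 2·(…); ÷2 both sides ⇒ div: ((x + 5) + 1) + 3 = 7.
Step 3. [((x + 5) + 1) + 3 = 7] 3 comes off first (subtract 3). So sub: (x + 5) + 1 = 4.
Step 4. [(x + 5) + 1 = 4] subtract 1: x sits inside (… + 1), so sub: x + 5 = 3.
Step 5. [x + 5 = 3] subtract 5: x sits inside (… + 5) ⇒ sub: x = -2.

Answer: x ∈ {-2}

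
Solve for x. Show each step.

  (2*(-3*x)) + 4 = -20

Step 1. [(2*(-3*x)) + 4 = -20] peel the +4: subtract 4 from each side ⇒ sub: 2*(-3*x) = -24.
Step 2. [2*(-3*x) = -24] 2 out front; divide by 2, so div: -3*x = -12.
Step 3. [-3*x = -12] -3·(inner) — divide through by -3. So div: x = 4.

Answer: x ∈ {4}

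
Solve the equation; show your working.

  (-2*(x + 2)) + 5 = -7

Step 1. [(-2*(x + 2)) + 5 = -7] the outer +5 inverts by subtracting 5. So sub: -2*(x + 2) = -12.
Step 2. [-2*(x + 2) = -12] leading coefficient -2: divide by -2, so div: x + 2 = 6.
Step 3. [x + 2 = 6] 2 comes off first (subtract 2). So sub: x = 4.

Answer: x ∈ {4}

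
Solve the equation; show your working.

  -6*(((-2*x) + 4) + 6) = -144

Step 1. [-6*(((-2*x) + 4) + 6) = -144] -6 out front; divide by -6, so div: ((-2*x) + 4) + 6 = 24.
Step 2. [((-2*x) + 4) + 6 = 24] 6 comes off first (subtract 6) ⇒ sub: (-2*x) + 4 = 18.
Step 3. [(-2*x) + 4 = 18] -2 | LHS and -2 | 18: pull -2 out. So factor: x - 2 = -9.
Step 4. [x - 2 = -9] 2 comes off first (add 2), so sub: x = -7.

Answer: x ∈ {-7}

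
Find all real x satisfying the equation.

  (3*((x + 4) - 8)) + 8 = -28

Step 1. [(3*((x + 4) - 8)) + 8 = -28] the outer +8 inverts by subtracting 8, so sub: 3*((x + 4) - 8) = -36.
Step 2. [3*((x + 4) - 8) = -36] 3·(inner) — divide through by 3, so div: (x + 4) - 8 = -12.
Step 3. [(x + 4) - 8 = -12] -8 is outermost — add 8 both sides ⇒ sub: x + 4 = -4.
Step 4. [x + 4 = -4] 4 comes off first (subtract 4). So sub: x = -8.

Answer: x ∈ {-8}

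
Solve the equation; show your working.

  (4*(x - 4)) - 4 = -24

Step 1. [(4*(x - 4)) - 4 = -24] -4 is outermost — add 4 both sides ⇒ sub: 4*(x - 4) = -20.
Step 2. [4*(x - 4) = -20] 4 out front; divide by 4. So div: x - 4 = -5.
Step 3. [x - 4 = -5] the outer -4 inverts by adding 4 ⇒ sub: x = -1.

Answer: x ∈ {-1}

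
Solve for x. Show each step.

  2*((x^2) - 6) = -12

Step 1. [2*((x^2) - 6) = -12] 2·(inner) — divide through by 2 ⇒ div: (x^2) - 6 = -6.
Step 2. [(x^2) - 6 = -6] -6 is outermost — add 6 both sides, so sub: x^2 = 0.
Step 3. [x^2 = 0] LHS squared, RHS 0 ≥ 0: apply √ (±) ⇒ sqrt: x = 0.

Answer: x ∈ {0}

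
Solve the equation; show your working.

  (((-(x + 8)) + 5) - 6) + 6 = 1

Step 1. [(((-(x + 8)) + 5) - 6) + 6 = 1] 6 comes off first (subtract 6). So sub: ((-(x + 8)) + 5) - 6 = -5.
Step 2. [((-(x + 8)) + 5) - 6 = -5] add 6: x sits inside (… - 6) ⇒ sub: (-(x + 8)) + 5 = 1.
Step 3. [(-(x + 8)) + 5 = 1] +5 is outermost — subtract 5 both sides ⇒ sub: -(x + 8) = -4.
Step 4. [-(x + 8) = -4] LHS negated; negate both sides, so neg: x + 8 = 4.
Step 5. [x + 8 = 4] subtract 8: x sits inside (… + 8), so sub: x = -4.

Answer: x ∈ {-4}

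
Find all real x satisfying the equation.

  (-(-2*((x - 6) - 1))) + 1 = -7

Step 1. [(-(-2*((x - 6) - 1))) + 1 = -7] +1 is outermost — subtract 1 both sides, so sub: -(-2*((x - 6) - 1)) = -8.
Step 2. [-(-2*((x - 6) - 1)) = -8] flip signs both sides. So neg: -2*((x - 6) - 1) = 8.
Step 3. [-2*((x - 6) - 1) = 8] LHS = -2·(…); ÷-2 both sides ⇒ div: (x - 6) - 1 = -4.
Step 4. [(x - 6) - 1 = -4] -1 is outermost — add 1 both sides. So sub: x - 6 = -3.
Step 5. [x - 6 = -3] peel the -6: add 6 from each side ⇒ sub: x = 3.

Answer: x ∈ {3}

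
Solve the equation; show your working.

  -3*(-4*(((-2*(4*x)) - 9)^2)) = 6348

Step 1. [-3*(-4*(((-2*(4*x)) - 9)^2)) = 6348] divide by the outer -3 ⇒ div: -4*(((-2*(4*x)) - 9)^2) = -2116.
Step 2. [-4*(((-2*(4*x)) - 9)^2) = -2116] divide by the outer -4. So div: ((-2*(4*x)) - 9)^2 = 529.
Step 3. [((-2*(4*x)) - 9)^2 = 529] √ both sides: 529 ≥ 0 gives two branches ⇒ sqrt: (-2*(4*x)) - 9 = 23 or -23.
Step 4. [(-2*(4*x)) - 9 = 23 or -23] -9 is outermost — add 9 both sides. So sub: -2*(4*x) = 32 or -14.
Step 5. [-2*(4*x) = 32 or -14] LHS = -2·(…); ÷-2 both sides, so div: 4*x = -16 or 7.
Step 6. [4*x = -16 or 7] 4 out front; divide by 4. So div: x = -4 or 7/4.

Answer: x ∈ {-4, 7/4}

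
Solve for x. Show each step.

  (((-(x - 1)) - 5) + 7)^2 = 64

Step 1. [(((-(x - 1)) - 5) + 7)^2 = 64] √ both sides: 64 ≥ 0 gives two branches, so sqrt: ((-(x - 1)) - 5) + 7 = 8 or -8.
Step 2. [((-(x - 1)) - 5) + 7 = 8 or -8] 7 comes off first (subtract 7) ⇒ sub: (-(x - 1)) - 5 = 1 or -15.
Step 3. [(-(x - 1)) - 5 = 1 or -15] peel the -5: add 5 from each side ⇒ sub: -(x - 1) = 6 or -10.
Step 4. [-(x - 1) = 6 or -10] flip signs both sides. So neg: x - 1 = -6 or 10.
Step 5. [x - 1 = -6 or 10] add 1: x sits inside (… - 1), so sub: x = -5 or 11.

Answer: x ∈ {-5, 11}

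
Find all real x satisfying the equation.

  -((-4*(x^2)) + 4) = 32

Step 1. [-((-4*(x^2)) + 4) = 32] leading − — multiply by −1. So neg: (-4*(x^2)) + 4 = -32.
Step 2. [(-4*(x^2)) + 4 = -32] the outer +4 inverts by subtracting 4. So sub: -4*(x^2) = -36.
Step 3. [-4*(x^2) = -36] -4 out front; divide by -4. So div: x^2 = 9.
Step 4. [x^2 = 9] LHS squared, RHS 9 ≥ 0: apply √ (±), so sqrt: x = 3 or -3.

Answer: x ∈ {-3, 3}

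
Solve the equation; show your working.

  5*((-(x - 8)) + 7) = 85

Step 1. [5*((-(x - 8)) + 7) = 85] divide by the outer 5 ⇒ div: (-(x - 8)) + 7 = 17.
Step 2. [(-(x - 8)) + 7 = 17] peel the +7: subtract 7 from each side, so sub: -(x - 8) = 10.
Step 3. [-(x - 8) = 10] leading − — multiply by −1, so neg: x - 8 = -10.
Step 4. [x - 8 = -10] -8 is outermost — add 8 both sides. So sub: x = -2.

Answer: x ∈ {-2}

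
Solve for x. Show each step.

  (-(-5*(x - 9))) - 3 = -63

Step 1. [(-(-5*(x - 9))) - 3 = -63] 3 comes off first (add 3). So sub: -(-5*(x - 9)) = -60.
Step 2. [-(-5*(x - 9)) = -60] flip signs both sides. So neg: -5*(x - 9) = 60.
Step 3. [-5*(x - 9) = 60] divide by the outer -5 ⇒ div: x - 9 = -12.
Step 4. [x - 9 = -12] peel the -9: add 9 from each side. So sub: x = -3.

Answer: x ∈ {-3}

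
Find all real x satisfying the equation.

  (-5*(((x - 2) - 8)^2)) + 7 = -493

Step 1. [(-5*(((x - 2) - 8)^2)) + 7 = -493] 7 comes off first (subtract 7) ⇒ sub: -5*(((x - 2) - 8)^2) = -500.
Step 2. [-5*(((x - 2) - 8)^2) = -500] -5·(inner) — divide through by -5, so div: ((x - 2) - 8)^2 = 100.
Step 3. [((x - 2) - 8)^2 = 100] 100 ≥ 0, LHS is (·)² — take ±√, so sqrt: (x - 2) - 8 = 10 or -10.
Step 4. [(x - 2) - 8 = 10 or -10] -8 is outermost — add 8 both sides, so sub: x - 2 = 18 or -2.
Step 5. [x - 2 = 18 or -2] add 2: x sits inside (… - 2). So sub: x = 20 or 0.

Answer: x ∈ {0, 20}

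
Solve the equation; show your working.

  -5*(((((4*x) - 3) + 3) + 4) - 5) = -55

Step 1. [-5*(((((4*x) - 3) + 3) + 4) - 5) = -55] leading coefficient -5: divide by -5, so div: ((((4*x) - 3) + 3) + 4) - 5 = 11.
Step 2. [((((4*x) - 3) + 3) + 4) - 5 = 11] add 5: x sits inside (… - 5), so sub: (((4*x) - 3) + 3) + 4 = 16.
Step 3. [(((4*x) - 3) + 3) + 4 = 16] peel the +4: subtract 4 from each side ⇒ sub: ((4*x) - 3) + 3 = 12.
Step 4. [((4*x) - 3) + 3 = 12] subtract 3: x sits inside (… + 3), so sub: (4*x) - 3 = 9.
Step 5. [(4*x) - 3 = 9] peel the -3: add 3 from each side ⇒ sub: 4*x = 12.
Step 6. [4*x = 12] 4 out front; divide by 4. So div: x = 3.

Answer: x ∈ {3}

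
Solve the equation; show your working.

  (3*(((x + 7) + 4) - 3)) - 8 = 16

Step 1. [(3*(((x + 7) + 4) - 3)) - 8 = 16] peel the -8: add 8 from each side ⇒ sub: 3*(((x + 7) + 4) - 3) = 24.
Step 2. [3*(((x + 7) + 4) - 3) = 24] LHS = 3·(…); ÷3 both sides. So div: ((x + 7) + 4) - 3 = 8.
Step 3. [((x + 7) + 4) - 3 = 8] -3 is outermost — add 3 both sides ⇒ sub: (x + 7) + 4 = 11.
Step 4. [(x + 7) + 4 = 11] 4 comes off first (subtract 4). So sub: x + 7 = 7.
Step 5. [x + 7 = 7] the outer +7 inverts by subtracting 7, so sub: x = 0.

Answer: x ∈ {0}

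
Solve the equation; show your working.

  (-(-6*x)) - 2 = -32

Step 1. [(-(-6*x)) - 2 = -32] add 2: x sits inside (… - 2). So sub: -(-6*x) = -30.
Step 2. [-(-6*x) = -30] flip signs both sides, so neg: -6*x = 30.
Step 3. [-6*x = 30] LHS = -6·(…); ÷-6 both sides ⇒ div: x = -5.

Answer: x ∈ {-5}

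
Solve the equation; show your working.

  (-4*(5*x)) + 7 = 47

Step 1. [(-4*(5*x)) + 7 = 47] peel the +7: subtract 7 from each side. So sub: -4*(5*x) = 40.
Step 2. [-4*(5*x) = 40] divide by the outer -4 ⇒ div: 5*x = -10.
Step 3. [5*x = -10] 5·(inner) — divide through by 5, so div: x = -2.

Answer: x ∈ {-2}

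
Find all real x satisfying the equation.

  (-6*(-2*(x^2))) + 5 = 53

Step 1. [(-6*(-2*(x^2))) + 5 = 53] the outer +5 inverts by subtracting 5, so sub: -6*(-2*(x^2)) = 48.
Step 2. [-6*(-2*(x^2)) = 48] LHS = -6·(…); ÷-6 both sides. So div: -2*(x^2) = -8.
Step 3. [-2*(x^2) = -8] -2·(inner) — divide through by -2 ⇒ div: x^2 = 4.
Step 4. [x^2 = 4] √ both sides: 4 ≥ 0 gives two branches ⇒ sqrt: x = 2 or -2.

Answer: x ∈ {-2, 2}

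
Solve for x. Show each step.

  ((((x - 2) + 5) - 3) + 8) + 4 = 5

Step 1. [((((x - 2) + 5) - 3) + 8) + 4 = 5] 4 comes off first (subtract 4) ⇒ sub: (((x - 2) + 5) - 3) + 8 = 1.
Step 2. [(((x - 2) + 5) - 3) + 8 = 1] peel the +8: subtract 8 from each side. So sub: ((x - 2) + 5) - 3 = -7.
Step 3. [((x - 2) + 5) - 3 = -7] the outer -3 inverts by adding 3. So sub: (x - 2) + 5 = -4.
Step 4. [(x - 2) + 5 = -4] subtract 5: x sits inside (… + 5), so sub: x - 2 = -9.
Step 5. [x - 2 = -9] 2 comes off first (add 2), so sub: x = -7.

Answer: x ∈ {-7}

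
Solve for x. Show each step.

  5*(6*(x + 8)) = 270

Step 1. [5*(6*(x + 8)) = 270] LHS = 5·(…); ÷5 both sides. So div: 6*(x + 8) = 54.
Step 2. [6*(x + 8) = 54] 6 out front; divide by 6 ⇒ div: x + 8 = 9.
Step 3. [x + 8 = 9] peel the +8: subtract 8 from each side ⇒ sub: x = 1.

Answer: x ∈ {1}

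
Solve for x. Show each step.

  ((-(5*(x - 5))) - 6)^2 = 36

Step 1. [((-(5*(x - 5))) - 6)^2 = 36] LHS squared, RHS 36 ≥ 0: apply √ (±), so sqrt: (-(5*(x - 5))) - 6 = 6 or -6.
Step 2. [(-(5*(x - 5))) - 6 = 6 or -6] 6 comes off first (add 6) ⇒ sub: -(5*(x - 5)) = 12 or 0.
Step 3. [-(5*(x - 5)) = 12 or 0] flip signs both sides. So neg: 5*(x - 5) = -12 or 0.
Step 4. [5*(x - 5) = -12 or 0] 5 out front; divide by 5. So div: x - 5 = -12/5 or 0.
Step 5. [x - 5 = -12/5 or 0] 5 comes off first (add 5). So sub: x = 13/5 or 5.

Answer: x ∈ {13/5, 5}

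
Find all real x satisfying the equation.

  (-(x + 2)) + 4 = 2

Step 1. [(-(x + 2)) + 4 = 2] +4 is outermost — subtract 4 both sides ⇒ sub: -(x + 2) = -2.
Step 2. [-(x + 2) = -2] LHS negated; negate both sides. So neg: x + 2 = 2.
Step 3. [x + 2 = 2] +2 is outermost — subtract 2 both sides ⇒ sub: x = 0.

Answer: x ∈ {0}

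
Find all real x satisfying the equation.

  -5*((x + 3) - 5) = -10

Step 1. [-5*((x + 3) - 5) = -10] LHS = -5·(…); ÷-5 both sides. So div: (x + 3) - 5 = 2.
Step 2. [(x + 3) - 5 = 2] the outer -5 inverts by adding 5, so sub: x + 3 = 7.
Step 3. [x + 3 = 7] +3 is outermost — subtract 3 both sides ⇒ sub: x = 4.

Answer: x ∈ {4}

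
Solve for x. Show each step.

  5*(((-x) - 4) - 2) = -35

Step 1. [5*(((-x) - 4) - 2) = -35] leading coefficient 5: divide by 5, so div: ((-x) - 4) - 2 = -7.
Step 2. [((-x) - 4) - 2 = -7] 2 comes off first (add 2) ⇒ sub: (-x) - 4 = -5.
Step 3. [(-x) - 4 = -5] -4 is outermost — add 4 both sides ⇒ sub: -x = -1.
Step 4. [-x = -1] flip signs both sides, so neg: x = 1.

Answer: x ∈ {1}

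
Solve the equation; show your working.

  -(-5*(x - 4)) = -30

Step 1. [-(-5*(x - 4)) = -30] LHS negated; negate both sides ⇒ neg: -5*(x - 4) = 30.
Step 2. [-5*(x - 4) = 30] LHS = -5·(…); ÷-5 both sides ⇒ div: x - 4 = -6.
Step 3. [x - 4 = -6] -4 is outermost — add 4 both sides ⇒ sub: x = -2.

Answer: x ∈ {-2}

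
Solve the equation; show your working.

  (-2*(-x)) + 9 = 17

Step 1. [(-2*(-x)) + 9 = 17] +9 is outermost — subtract 9 both sides. So sub: -2*(-x) = 8.
Step 2. [-2*(-x) = 8] -2 out front; divide by -2. So div: -x = -4.
Step 3. [-x = -4] flip signs both sides ⇒ neg: x = 4.

Answer: x ∈ {4}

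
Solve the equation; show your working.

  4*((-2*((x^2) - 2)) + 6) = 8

Step 1. [4*((-2*((x^2) - 2)) + 6) = 8] leading coefficient 4: divide by 4 ⇒ div: (-2*((x^2) - 2)) + 6 = 2.
Step 2. [(-2*((x^2) - 2)) + 6 = 2] -2 divides every term; factor it out ⇒ factor: ((x^2) - 2) - 3 = -1.
Step 3. [((x^2) - 2) - 3 = -1] -3 is outermost — add 3 both sides. So sub: (x^2) - 2 = 2.
Step 4. [(x^2) - 2 = 2] 2 comes off first (add 2) ⇒ sub: x^2 = 4.
Step 5. [x^2 = 4] √ both sides: 4 ≥ 0 gives two branches. So sqrt: x = 2 or -2.

Answer: x ∈ {-2, 2}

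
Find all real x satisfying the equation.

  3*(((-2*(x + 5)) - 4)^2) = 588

Step 1. [3*(((-2*(x + 5)) - 4)^2) = 588] LHS = 3·(…); ÷3 both sides. So div: ((-2*(x + 5)) - 4)^2 = 196.
Step 2. [((-2*(x + 5)) - 4)^2 = 196] 196 ≥ 0, LHS is (·)² — take ±√, so sqrt: (-2*(x + 5)) - 4 = 14 or -14.
Step 3. [(-2*(x + 5)) - 4 = 14 or -14] -2 | LHS and -2 | 14 or -14: pull -2 out. So factor: (x + 5) + 2 = -7 or 7.
Step 4. [(x + 5) + 2 = -7 or 7] peel the +2: subtract 2 from each side, so sub: x + 5 = -9 or 5.
Step 5. [x + 5 = -9 or 5] 5 comes off first (subtract 5). So sub: x = -14 or 0.

Answer: x ∈ {-14, 0}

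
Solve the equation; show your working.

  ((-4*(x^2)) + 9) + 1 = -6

Step 1. [((-4*(x^2)) + 9) + 1 = -6] peel the +1: subtract 1 from each side ⇒ sub: (-4*(x^2)) + 9 = -7.
Step 2. [(-4*(x^2)) + 9 = -7] 9 comes off first (subtract 9), so sub: -4*(x^2) = -16.
Step 3. [-4*(x^2) = -16] -4 out front; divide by -4, so div: x^2 = 4.
Step 4. [x^2 = 4] √ both sides: 4 ≥ 0 gives two branches. So sqrt: x = 2 or -2.

Answer: x ∈ {-2, 2}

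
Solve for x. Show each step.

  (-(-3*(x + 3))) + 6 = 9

Step 1. [(-(-3*(x + 3))) + 6 = 9] +6 is outermost — subtract 6 both sides, so sub: -(-3*(x + 3)) = 3.
Step 2. [-(-3*(x + 3)) = 3] leading − — multiply by −1. So neg: -3*(x + 3) = -3.
Step 3. [-3*(x + 3) = -3] -3 out front; divide by -3, so div: x + 3 = 1.
Step 4. [x + 3 = 1] subtract 3: x sits inside (… + 3). So sub: x = -2.

Answer: x ∈ {-2}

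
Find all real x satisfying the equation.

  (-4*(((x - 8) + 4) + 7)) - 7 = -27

Step 1. [(-4*(((x - 8) + 4) + 7)) - 7 = -27] add 7: x sits inside (… - 7), so sub: -4*(((x - 8) + 4) + 7) = -20.
Step 2. [-4*(((x - 8) + 4) + 7) = -20] -4·(inner) — divide through by -4 ⇒ div: ((x - 8) + 4) + 7 = 5.
Step 3. [((x - 8) + 4) + 7 = 5] 7 comes off first (subtract 7) ⇒ sub: (x - 8) + 4 = -2.
Step 4. [(x - 8) + 4 = -2] 4 comes off first (subtract 4) ⇒ sub: x - 8 = -6.
Step 5. [x - 8 = -6] peel the -8: add 8 from each side, so sub: x = 2.

Answer: x ∈ {2}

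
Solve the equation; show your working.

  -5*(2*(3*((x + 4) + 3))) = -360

Step 1. [-5*(2*(3*((x + 4) + 3))) = -360] divide by the outer -5 ⇒ div: 2*(3*((x + 4) + 3)) = 72.
Step 2. [2*(3*((x + 4) + 3)) = 72] divide by the outer 2, so div: 3*((x + 4) + 3) = 36.
Step 3. [3*((x + 4) + 3) = 36] 3·(inner) — divide through by 3. So div: (x + 4) + 3 = 12.
Step 4. [(x + 4) + 3 = 12] peel the +3: subtract 3 from each side, so sub: x + 4 = 9.
Step 5. [x + 4 = 9] the outer +4 inverts by subtracting 4, so sub: x = 5.

Answer: x ∈ {5}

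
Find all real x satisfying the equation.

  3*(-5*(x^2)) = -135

Step 1. [3*(-5*(x^2)) = -135] 3·(inner) — divide through by 3. So div: -5*(x^2) = -45.
Step 2. [-5*(x^2) = -45] leading coefficient -5: divide by -5 ⇒ div: x^2 = 9.
Step 3. [x^2 = 9] LHS squared, RHS 9 ≥ 0: apply √ (±) ⇒ sqrt: x = 3 or -3.

Answer: x ∈ {-3, 3}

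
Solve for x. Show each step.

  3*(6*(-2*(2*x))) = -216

Step 1. [3*(6*(-2*(2*x))) = -216] 3 out front; divide by 3, so div: 6*(-2*(2*x)) = -72.
Step 2. [6*(-2*(2*x)) = -72] leading coefficient 6: divide by 6. So div: -2*(2*x) = -12.
Step 3. [-2*(2*x) = -12] -2·(inner) — divide through by -2. So div: 2*x = 6.
Step 4. [2*x = 6] 2 out front; divide by 2. So div: x = 3.

Answer: x ∈ {3}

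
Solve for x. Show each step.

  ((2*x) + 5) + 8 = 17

Step 1. [((2*x) + 5) + 8 = 17] +8 is outermost — subtract 8 both sides ⇒ sub: (2*x) + 5 = 9.
Step 2. [(2*x) + 5 = 9] peel the +5: subtract 5 from each side, so sub: 2*x = 4.
Step 3. [2*x = 4] 2·(inner) — divide through by 2 ⇒ div: x = 2.

Answer: x ∈ {2}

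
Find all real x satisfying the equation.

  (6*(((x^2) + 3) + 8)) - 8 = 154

Step 1. [(6*(((x^2) + 3) + 8)) - 8 = 154] peel the -8: add 8 from each side, so sub: 6*(((x^2) + 3) + 8) = 162.
Step 2. [6*(((x^2) + 3) + 8) = 162] 6·(inner) — divide through by 6 ⇒ div: ((x^2) + 3) + 8 = 27.
Step 3. [((x^2) + 3) + 8 = 27] the outer +8 inverts by subtracting 8. So sub: (x^2) + 3 = 19.
Step 4. [(x^2) + 3 = 19] 3 comes off first (subtract 3) ⇒ sub: x^2 = 16.
Step 5. [x^2 = 16] √ both sides: 16 ≥ 0 gives two branches. So sqrt: x = 4 or -4.

Answer: x ∈ {-4, 4}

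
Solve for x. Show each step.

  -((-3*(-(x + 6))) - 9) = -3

Step 1. [-((-3*(-(x + 6))) - 9) = -3] LHS negated; negate both sides ⇒ neg: (-3*(-(x + 6))) - 9 = 3.
Step 2. [(-3*(-(x + 6))) - 9 = 3] -3 divides every term; factor it out ⇒ factor: (-(x + 6)) + 3 = -1.
Step 3. [(-(x + 6)) + 3 = -1] subtract 3: x sits inside (… + 3) ⇒ sub: -(x + 6) = -4.
Step 4. [-(x + 6) = -4] leading − — multiply by −1, so neg: x + 6 = 4.
Step 5. [x + 6 = 4] subtract 6: x sits inside (… + 6). So sub: x = -2.

Answer: x ∈ {-2}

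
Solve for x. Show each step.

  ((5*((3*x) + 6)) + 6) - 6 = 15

Step 1. [((5*((3*x) + 6)) + 6) - 6 = 15] 6 comes off first (add 6). So sub: (5*((3*x) + 6)) + 6 = 21.
Step 2. [(5*((3*x) + 6)) + 6 = 21] peel the +6: subtract 6 from each side ⇒ sub: 5*((3*x) + 6) = 15.
Step 3. [5*((3*x) + 6) = 15] LHS = 5·(…); ÷5 both sides, so div: (3*x) + 6 = 3.
Step 4. [(3*x) + 6 = 3] 3 divides every term; factor it out ⇒ factor: x + 2 = 1.
Step 5. [x + 2 = 1] +2 is outermost — subtract 2 both sides. So sub: x = -1.

Answer: x ∈ {-1}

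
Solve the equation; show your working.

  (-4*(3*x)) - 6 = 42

Step 1. [(-4*(3*x)) - 6 = 42] peel the -6: add 6 from each side. So sub: -4*(3*x) = 48.
Step 2. [-4*(3*x) = 48] -4 out front; divide by -4, so div: 3*x = -12.
Step 3. [3*x = -12] LHS = 3·(…); ÷3 both sides. So div: x = -4.

Answer: x ∈ {-4}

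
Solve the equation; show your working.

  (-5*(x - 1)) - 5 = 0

Step 1. [(-5*(x - 1)) - 5 = 0] -5 is outermost — add 5 both sides, so sub: -5*(x - 1) = 5.
Step 2. [-5*(x - 1) = 5] leading coefficient -5: divide by -5. So div: x - 1 = -1.
Step 3. [x - 1 = -1] the outer -1 inverts by adding 1 ⇒ sub: x = 0.

Answer: x ∈ {0}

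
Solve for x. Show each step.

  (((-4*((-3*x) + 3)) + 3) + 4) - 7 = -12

Step 1. [(((-4*((-3*x) + 3)) + 3) + 4) - 7 = -12] peel the -7: add 7 from each side, so sub: ((-4*((-3*x) + 3)) + 3) + 4 = -5.
Step 2. [((-4*((-3*x) + 3)) + 3) + 4 = -5] +4 is outermost — subtract 4 both sides, so sub: (-4*((-3*x) + 3)) + 3 = -9.
Step 3. [(-4*((-3*x) + 3)) + 3 = -9] peel the +3: subtract 3 from each side, so sub: -4*((-3*x) + 3) = -12.
Step 4. [-4*((-3*x) + 3) = -12] divide by the outer -4 ⇒ div: (-3*x) + 3 = 3.
Step 5. [(-3*x) + 3 = 3] peel the +3: subtract 3 from each side. So sub: -3*x = 0.
Step 6. [-3*x = 0] divide by the outer -3. So div: x = 0.

Answer: x ∈ {0}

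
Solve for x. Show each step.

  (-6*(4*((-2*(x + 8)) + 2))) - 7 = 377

Step 1. [(-6*(4*((-2*(x + 8)) + 2))) - 7 = 377] peel the -7: add 7 from each side, so sub: -6*(4*((-2*(x + 8)) + 2)) = 384.
Step 2. [-6*(4*((-2*(x + 8)) + 2)) = 384] divide by the outer -6 ⇒ div: 4*((-2*(x + 8)) + 2) = -64.
Step 3. [4*((-2*(x + 8)) + 2) = -64] 4 out front; divide by 4 ⇒ div: (-2*(x + 8)) + 2 = -16.
Step 4. [(-2*(x + 8)) + 2 = -16] -2 divides every term; factor it out, so factor: (x + 8) - 1 = 8.
Step 5. [(x + 8) - 1 = 8] add 1: x sits inside (… - 1) ⇒ sub: x + 8 = 9.
Step 6. [x + 8 = 9] peel the +8: subtract 8 from each side, so sub: x = 1.

Answer: x ∈ {1}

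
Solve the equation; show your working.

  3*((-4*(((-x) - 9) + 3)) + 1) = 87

Step 1. [3*((-4*(((-x) - 9) + 3)) + 1) = 87] leading coefficient 3: divide by 3, so div: (-4*(((-x) - 9) + 3)) + 1 = 29.
Step 2. [(-4*(((-x) - 9) + 3)) + 1 = 29] subtract 1: x sits inside (… + 1). So sub: -4*(((-x) - 9) + 3) = 28.
Step 3. [-4*(((-x) - 9) + 3) = 28] -4·(inner) — divide through by -4. So div: ((-x) - 9) + 3 = -7.
Step 4. [((-x) - 9) + 3 = -7] +3 is outermost — subtract 3 both sides, so sub: (-x) - 9 = -10.
Step 5. [(-x) - 9 = -10] the outer -9 inverts by adding 9, so sub: -x = -1.
Step 6. [-x = -1] flip signs both sides ⇒ neg: x = 1.

Answer: x ∈ {1}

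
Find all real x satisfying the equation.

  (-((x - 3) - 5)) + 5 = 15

Step 1. [(-((x - 3) - 5)) + 5 = 15] peel the +5: subtract 5 from each side, so sub: -((x - 3) - 5) = 10.
Step 2. [-((x - 3) - 5) = 10] LHS negated; negate both sides ⇒ neg: (x - 3) - 5 = -10.
Step 3. [(x - 3) - 5 = -10] peel the -5: add 5 from each side. So sub: x - 3 = -5.
Step 4. [x - 3 = -5] -3 is outermost — add 3 both sides. So sub: x = -2.

Answer: x ∈ {-2}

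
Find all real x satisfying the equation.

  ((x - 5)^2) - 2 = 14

Step 1. [((x - 5)^2) - 2 = 14] -2 is outermost — add 2 both sides, so sub: (x - 5)^2 = 16.
Step 2. [(x - 5)^2 = 16] √ both sides: 16 ≥ 0 gives two branches. So sqrt: x - 5 = 4 or -4.
Step 3. [x - 5 = 4 or -4] -5 is outermost — add 5 both sides, so sub: x = 9 or 1.

Answer: x ∈ {1, 9}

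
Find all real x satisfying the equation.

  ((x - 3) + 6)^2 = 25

Step 1. [((x - 3) + 6)^2 = 25] √ both sides: 25 ≥ 0 gives two branches. So sqrt: (x - 3) + 6 = 5 or -5.
Step 2. [(x - 3) + 6 = 5 or -5] 6 comes off first (subtract 6) ⇒ sub: x - 3 = -1 or -11.
Step 3. [x - 3 = -1 or -11] peel the -3: add 3 from each side ⇒ sub: x = 2 or -8.

Answer: x ∈ {-8, 2}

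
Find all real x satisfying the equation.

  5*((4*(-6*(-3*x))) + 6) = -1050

Step 1. [5*((4*(-6*(-3*x))) + 6) = -1050] LHS = 5·(…); ÷5 both sides ⇒ div: (4*(-6*(-3*x))) + 6 = -210.
Step 2. [(4*(-6*(-3*x))) + 6 = -210] subtract 6: x sits inside (… + 6) ⇒ sub: 4*(-6*(-3*x)) = -216.
Step 3. [4*(-6*(-3*x)) = -216] 4·(inner) — divide through by 4. So div: -6*(-3*x) = -54.
Step 4. [-6*(-3*x) = -54] -6 out front; divide by -6. So div: -3*x = 9.
Step 5. [-3*x = 9] LHS = -3·(…); ÷-3 both sides ⇒ div: x = -3.

Answer: x ∈ {-3}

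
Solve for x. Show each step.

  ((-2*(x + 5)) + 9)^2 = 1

Step 1. [((-2*(x + 5)) + 9)^2 = 1] 1 ≥ 0, LHS is (·)² — take ±√, so sqrt: (-2*(x + 5)) + 9 = 1 or -1.
Step 2. [(-2*(x + 5)) + 9 = 1 or -1] subtract 9: x sits inside (… + 9). So sub: -2*(x + 5) = -8 or -10.
Step 3. [-2*(x + 5) = -8 or -10] -2 out front; divide by -2, so div: x + 5 = 4 or 5.
Step 4. [x + 5 = 4 or 5] subtract 5: x sits inside (… + 5). So sub: x = -1 or 0.

Answer: x ∈ {-1, 0}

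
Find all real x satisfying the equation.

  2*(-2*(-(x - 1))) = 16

Step 1. [2*(-2*(-(x - 1))) = 16] divide by the outer 2 ⇒ div: -2*(-(x - 1)) = 8.
Step 2. [-2*(-(x - 1)) = 8] -2·(inner) — divide through by -2. So div: -(x - 1) = -4.
Step 3. [-(x - 1) = -4] LHS negated; negate both sides ⇒ neg: x - 1 = 4.
Step 4. [x - 1 = 4] add 1: x sits inside (… - 1), so sub: x = 5.

Answer: x ∈ {5}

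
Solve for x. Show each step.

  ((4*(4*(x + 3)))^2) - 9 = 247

Step 1. [((4*(4*(x + 3)))^2) - 9 = 247] the outer -9 inverts by adding 9. So sub: (4*(4*(x + 3)))^2 = 256.
Step 2. [(4*(4*(x + 3)))^2 = 256] 256 ≥ 0, LHS is (·)² — take ±√ ⇒ sqrt: 4*(4*(x + 3)) = 16 or -16.
Step 3. [4*(4*(x + 3)) = 16 or -16] LHS = 4·(…); ÷4 both sides, so div: 4*(x + 3) = 4 or -4.
Step 4. [4*(x + 3) = 4 or -4] 4·(inner) — divide through by 4, so div: x + 3 = 1 or -1.
Step 5. [x + 3 = 1 or -1] subtract 3: x sits inside (… + 3), so sub: x = -2 or -4.

Answer: x ∈ {-4, -2}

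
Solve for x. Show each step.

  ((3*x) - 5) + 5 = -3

Step 1. [((3*x) - 5) + 5 = -3] the outer +5 inverts by subtracting 5, so sub: (3*x) - 5 = -8.
Step 2. [(3*x) - 5 = -8] add 5: x sits inside (… - 5) ⇒ sub: 3*x = -3.
Step 3. [3*x = -3] 3·(inner) — divide through by 3. So div: x = -1.

Answer: x ∈ {-1}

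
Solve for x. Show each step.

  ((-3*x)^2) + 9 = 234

Step 1. [((-3*x)^2) + 9 = 234] the outer +9 inverts by subtracting 9. So sub: (-3*x)^2 = 225.
Step 2. [(-3*x)^2 = 225] LHS squared, RHS 225 ≥ 0: apply √ (±). So sqrt: -3*x = 15 or -15.
Step 3. [-3*x = 15 or -15] -3 out front; divide by -3, so div: x = -5 or 5.

Answer: x ∈ {-5, 5}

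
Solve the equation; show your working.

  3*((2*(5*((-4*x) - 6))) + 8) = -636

Step 1. [3*((2*(5*((-4*x) - 6))) + 8) = -636] leading coefficient 3: divide by 3. So div: (2*(5*((-4*x) - 6))) + 8 = -212.
Step 2. [(2*(5*((-4*x) - 6))) + 8 = -212] 2 | LHS and 2 | -212: pull 2 out, so factor: (5*((-4*x) - 6)) + 4 = -106.
Step 3. [(5*((-4*x) - 6)) + 4 = -106] peel the +4: subtract 4 from each side. So sub: 5*((-4*x) - 6) = -110.
Step 4. [5*((-4*x) - 6) = -110] 5·(inner) — divide through by 5, so div: (-4*x) - 6 = -22.
Step 5. [(-4*x) - 6 = -22] the outer -6 inverts by adding 6. So sub: -4*x = -16.
Step 6. [-4*x = -16] -4·(inner) — divide through by -4. So div: x = 4.

Answer: x ∈ {4}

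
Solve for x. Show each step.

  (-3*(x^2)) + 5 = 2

Step 1. [(-3*(x^2)) + 5 = 2] peel the +5: subtract 5 from each side. So sub: -3*(x^2) = -3.
Step 2. [-3*(x^2) = -3] -3 out front; divide by -3 ⇒ div: x^2 = 1.
Step 3. [x^2 = 1] √ both sides: 1 ≥ 0 gives two branches, so sqrt: x = 1 or -1.

Answer: x ∈ {-1, 1}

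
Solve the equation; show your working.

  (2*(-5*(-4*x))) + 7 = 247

Step 1. [(2*(-5*(-4*x))) + 7 = 247] peel the +7: subtract 7 from each side. So sub: 2*(-5*(-4*x)) = 240.
Step 2. [2*(-5*(-4*x)) = 240] 2·(inner) — divide through by 2. So div: -5*(-4*x) = 120.
Step 3. [-5*(-4*x) = 120] divide by the outer -5, so div: -4*x = -24.
Step 4. [-4*x = -24] LHS = -4·(…); ÷-4 both sides ⇒ div: x = 6.

Answer: x ∈ {6}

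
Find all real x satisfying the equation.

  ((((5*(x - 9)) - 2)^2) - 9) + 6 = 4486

Step 1. [((((5*(x - 9)) - 2)^2) - 9) + 6 = 4486] subtract 6: x sits inside (… + 6), so sub: (((5*(x - 9)) - 2)^2) - 9 = 4480.
Step 2. [(((5*(x - 9)) - 2)^2) - 9 = 4480] the outer -9 inverts by adding 9, so sub: ((5*(x - 9)) - 2)^2 = 4489.
Step 3. [((5*(x - 9)) - 2)^2 = 4489] √ both sides: 4489 ≥ 0 gives two branches. So sqrt: (5*(x - 9)) - 2 = 67 or -67.
Step 4. [(5*(x - 9)) - 2 = 67 or -67] add 2: x sits inside (… - 2), so sub: 5*(x - 9) = 69 or -65.
Step 5. [5*(x - 9) = 69 or -65] divide by the outer 5 ⇒ div: x - 9 = 69/5 or -13.
Step 6. [x - 9 = 69/5 or -13] peel the -9: add 9 from each side. So sub: x = 114/5 or -4.

Answer: x ∈ {-4, 114/5}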